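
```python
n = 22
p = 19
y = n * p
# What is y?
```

Trace (tracking y):
n = 22  # -> n = 22
p = 19  # -> p = 19
y = n * p  # -> y = 418

Answer: 418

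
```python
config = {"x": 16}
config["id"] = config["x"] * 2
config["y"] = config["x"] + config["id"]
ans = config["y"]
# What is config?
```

Answer: {'x': 16, 'id': 32, 'y': 48}

Derivation:
Trace (tracking config):
config = {'x': 16}  # -> config = {'x': 16}
config['id'] = config['x'] * 2  # -> config = {'x': 16, 'id': 32}
config['y'] = config['x'] + config['id']  # -> config = {'x': 16, 'id': 32, 'y': 48}
ans = config['y']  # -> ans = 48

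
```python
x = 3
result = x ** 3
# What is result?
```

Trace (tracking result):
x = 3  # -> x = 3
result = x ** 3  # -> result = 27

Answer: 27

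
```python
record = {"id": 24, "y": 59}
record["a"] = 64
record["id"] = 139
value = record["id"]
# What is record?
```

Answer: {'id': 139, 'y': 59, 'a': 64}

Derivation:
Trace (tracking record):
record = {'id': 24, 'y': 59}  # -> record = {'id': 24, 'y': 59}
record['a'] = 64  # -> record = {'id': 24, 'y': 59, 'a': 64}
record['id'] = 139  # -> record = {'id': 139, 'y': 59, 'a': 64}
value = record['id']  # -> value = 139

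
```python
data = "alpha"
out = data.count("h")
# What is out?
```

Answer: 1

Derivation:
Trace (tracking out):
data = 'alpha'  # -> data = 'alpha'
out = data.count('h')  # -> out = 1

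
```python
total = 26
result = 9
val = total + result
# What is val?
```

Answer: 35

Derivation:
Trace (tracking val):
total = 26  # -> total = 26
result = 9  # -> result = 9
val = total + result  # -> val = 35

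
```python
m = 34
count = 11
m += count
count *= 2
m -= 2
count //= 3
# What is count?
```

Answer: 7

Derivation:
Trace (tracking count):
m = 34  # -> m = 34
count = 11  # -> count = 11
m += count  # -> m = 45
count *= 2  # -> count = 22
m -= 2  # -> m = 43
count //= 3  # -> count = 7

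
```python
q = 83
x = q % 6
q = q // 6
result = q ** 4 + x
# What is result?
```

Answer: 28566

Derivation:
Trace (tracking result):
q = 83  # -> q = 83
x = q % 6  # -> x = 5
q = q // 6  # -> q = 13
result = q ** 4 + x  # -> result = 28566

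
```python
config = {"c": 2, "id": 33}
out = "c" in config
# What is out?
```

Answer: True

Derivation:
Trace (tracking out):
config = {'c': 2, 'id': 33}  # -> config = {'c': 2, 'id': 33}
out = 'c' in config  # -> out = True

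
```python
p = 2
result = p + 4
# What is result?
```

Trace (tracking result):
p = 2  # -> p = 2
result = p + 4  # -> result = 6

Answer: 6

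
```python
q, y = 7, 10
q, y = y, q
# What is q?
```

Answer: 10

Derivation:
Trace (tracking q):
q, y = (7, 10)  # -> q = 7, y = 10
q, y = (y, q)  # -> q = 10, y = 7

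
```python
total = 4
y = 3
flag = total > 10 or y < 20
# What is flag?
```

Trace (tracking flag):
total = 4  # -> total = 4
y = 3  # -> y = 3
flag = total > 10 or y < 20  # -> flag = True

Answer: True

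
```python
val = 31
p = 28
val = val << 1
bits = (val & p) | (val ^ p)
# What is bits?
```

Trace (tracking bits):
val = 31  # -> val = 31
p = 28  # -> p = 28
val = val << 1  # -> val = 62
bits = val & p | val ^ p  # -> bits = 62

Answer: 62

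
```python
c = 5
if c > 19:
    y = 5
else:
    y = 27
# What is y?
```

Answer: 27

Derivation:
Trace (tracking y):
c = 5  # -> c = 5
if c > 19:  # condition is False
else:
    y = 27  # -> y = 27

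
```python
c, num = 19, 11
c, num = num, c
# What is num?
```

Answer: 19

Derivation:
Trace (tracking num):
c, num = (19, 11)  # -> c = 19, num = 11
c, num = (num, c)  # -> c = 11, num = 19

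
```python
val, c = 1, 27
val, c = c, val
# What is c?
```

Trace (tracking c):
val, c = (1, 27)  # -> val = 1, c = 27
val, c = (c, val)  # -> val = 27, c = 1

Answer: 1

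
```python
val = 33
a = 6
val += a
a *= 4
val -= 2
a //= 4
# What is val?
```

Answer: 37

Derivation:
Trace (tracking val):
val = 33  # -> val = 33
a = 6  # -> a = 6
val += a  # -> val = 39
a *= 4  # -> a = 24
val -= 2  # -> val = 37
a //= 4  # -> a = 6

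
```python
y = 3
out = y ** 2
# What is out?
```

Trace (tracking out):
y = 3  # -> y = 3
out = y ** 2  # -> out = 9

Answer: 9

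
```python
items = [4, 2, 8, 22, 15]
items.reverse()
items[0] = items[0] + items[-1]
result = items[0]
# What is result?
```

Answer: 19

Derivation:
Trace (tracking result):
items = [4, 2, 8, 22, 15]  # -> items = [4, 2, 8, 22, 15]
items.reverse()  # -> items = [15, 22, 8, 2, 4]
items[0] = items[0] + items[-1]  # -> items = [19, 22, 8, 2, 4]
result = items[0]  # -> result = 19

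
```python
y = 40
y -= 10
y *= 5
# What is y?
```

Answer: 150

Derivation:
Trace (tracking y):
y = 40  # -> y = 40
y -= 10  # -> y = 30
y *= 5  # -> y = 150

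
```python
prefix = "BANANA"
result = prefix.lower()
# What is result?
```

Answer: 'banana'

Derivation:
Trace (tracking result):
prefix = 'BANANA'  # -> prefix = 'BANANA'
result = prefix.lower()  # -> result = 'banana'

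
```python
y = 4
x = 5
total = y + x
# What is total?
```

Trace (tracking total):
y = 4  # -> y = 4
x = 5  # -> x = 5
total = y + x  # -> total = 9

Answer: 9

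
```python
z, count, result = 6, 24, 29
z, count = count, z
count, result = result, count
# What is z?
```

Trace (tracking z):
z, count, result = (6, 24, 29)  # -> z = 6, count = 24, result = 29
z, count = (count, z)  # -> z = 24, count = 6
count, result = (result, count)  # -> count = 29, result = 6

Answer: 24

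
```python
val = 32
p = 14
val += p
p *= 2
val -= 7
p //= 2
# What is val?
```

Trace (tracking val):
val = 32  # -> val = 32
p = 14  # -> p = 14
val += p  # -> val = 46
p *= 2  # -> p = 28
val -= 7  # -> val = 39
p //= 2  # -> p = 14

Answer: 39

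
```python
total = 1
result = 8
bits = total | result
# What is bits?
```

Trace (tracking bits):
total = 1  # -> total = 1
result = 8  # -> result = 8
bits = total | result  # -> bits = 9

Answer: 9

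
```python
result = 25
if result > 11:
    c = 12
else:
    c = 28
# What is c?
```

Answer: 12

Derivation:
Trace (tracking c):
result = 25  # -> result = 25
if result > 11:  # condition is True
    c = 12  # -> c = 12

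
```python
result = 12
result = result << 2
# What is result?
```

Answer: 48

Derivation:
Trace (tracking result):
result = 12  # -> result = 12
result = result << 2  # -> result = 48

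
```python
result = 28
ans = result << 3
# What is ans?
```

Answer: 224

Derivation:
Trace (tracking ans):
result = 28  # -> result = 28
ans = result << 3  # -> ans = 224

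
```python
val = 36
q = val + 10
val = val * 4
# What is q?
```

Answer: 46

Derivation:
Trace (tracking q):
val = 36  # -> val = 36
q = val + 10  # -> q = 46
val = val * 4  # -> val = 144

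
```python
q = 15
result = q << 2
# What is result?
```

Answer: 60

Derivation:
Trace (tracking result):
q = 15  # -> q = 15
result = q << 2  # -> result = 60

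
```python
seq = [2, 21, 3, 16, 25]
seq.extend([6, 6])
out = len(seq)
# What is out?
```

Trace (tracking out):
seq = [2, 21, 3, 16, 25]  # -> seq = [2, 21, 3, 16, 25]
seq.extend([6, 6])  # -> seq = [2, 21, 3, 16, 25, 6, 6]
out = len(seq)  # -> out = 7

Answer: 7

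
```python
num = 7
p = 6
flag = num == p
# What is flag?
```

Trace (tracking flag):
num = 7  # -> num = 7
p = 6  # -> p = 6
flag = num == p  # -> flag = False

Answer: False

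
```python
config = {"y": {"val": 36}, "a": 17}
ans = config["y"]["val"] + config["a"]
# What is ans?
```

Trace (tracking ans):
config = {'y': {'val': 36}, 'a': 17}  # -> config = {'y': {'val': 36}, 'a': 17}
ans = config['y']['val'] + config['a']  # -> ans = 53

Answer: 53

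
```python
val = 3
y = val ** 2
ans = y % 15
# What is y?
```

Trace (tracking y):
val = 3  # -> val = 3
y = val ** 2  # -> y = 9
ans = y % 15  # -> ans = 9

Answer: 9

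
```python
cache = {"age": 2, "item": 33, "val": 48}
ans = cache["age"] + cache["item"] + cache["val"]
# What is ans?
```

Answer: 83

Derivation:
Trace (tracking ans):
cache = {'age': 2, 'item': 33, 'val': 48}  # -> cache = {'age': 2, 'item': 33, 'val': 48}
ans = cache['age'] + cache['item'] + cache['val']  # -> ans = 83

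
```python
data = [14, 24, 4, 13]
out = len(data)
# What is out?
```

Trace (tracking out):
data = [14, 24, 4, 13]  # -> data = [14, 24, 4, 13]
out = len(data)  # -> out = 4

Answer: 4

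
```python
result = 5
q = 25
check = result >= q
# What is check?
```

Answer: False

Derivation:
Trace (tracking check):
result = 5  # -> result = 5
q = 25  # -> q = 25
check = result >= q  # -> check = False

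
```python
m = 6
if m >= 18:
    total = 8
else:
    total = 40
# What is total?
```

Answer: 40

Derivation:
Trace (tracking total):
m = 6  # -> m = 6
if m >= 18:  # condition is False
else:
    total = 40  # -> total = 40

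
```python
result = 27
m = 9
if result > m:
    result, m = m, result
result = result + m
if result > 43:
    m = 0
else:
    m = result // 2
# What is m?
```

Trace (tracking m):
result = 27  # -> result = 27
m = 9  # -> m = 9
if result > m:  # condition is True
    result, m = (m, result)  # -> result = 9, m = 27
result = result + m  # -> result = 36
if result > 43:  # condition is False
else:
    m = result // 2  # -> m = 18

Answer: 18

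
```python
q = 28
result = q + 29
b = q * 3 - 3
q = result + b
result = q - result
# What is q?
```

Trace (tracking q):
q = 28  # -> q = 28
result = q + 29  # -> result = 57
b = q * 3 - 3  # -> b = 81
q = result + b  # -> q = 138
result = q - result  # -> result = 81

Answer: 138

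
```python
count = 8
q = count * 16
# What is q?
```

Answer: 128

Derivation:
Trace (tracking q):
count = 8  # -> count = 8
q = count * 16  # -> q = 128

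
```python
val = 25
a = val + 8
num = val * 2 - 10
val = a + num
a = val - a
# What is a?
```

Trace (tracking a):
val = 25  # -> val = 25
a = val + 8  # -> a = 33
num = val * 2 - 10  # -> num = 40
val = a + num  # -> val = 73
a = val - a  # -> a = 40

Answer: 40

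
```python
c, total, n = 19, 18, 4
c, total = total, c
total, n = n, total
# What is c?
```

Answer: 18

Derivation:
Trace (tracking c):
c, total, n = (19, 18, 4)  # -> c = 19, total = 18, n = 4
c, total = (total, c)  # -> c = 18, total = 19
total, n = (n, total)  # -> total = 4, n = 19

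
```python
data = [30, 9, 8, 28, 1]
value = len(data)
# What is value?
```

Trace (tracking value):
data = [30, 9, 8, 28, 1]  # -> data = [30, 9, 8, 28, 1]
value = len(data)  # -> value = 5

Answer: 5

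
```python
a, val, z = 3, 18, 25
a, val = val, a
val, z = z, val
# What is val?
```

Trace (tracking val):
a, val, z = (3, 18, 25)  # -> a = 3, val = 18, z = 25
a, val = (val, a)  # -> a = 18, val = 3
val, z = (z, val)  # -> val = 25, z = 3

Answer: 25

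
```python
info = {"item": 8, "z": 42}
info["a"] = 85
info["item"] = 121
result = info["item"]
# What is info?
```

Trace (tracking info):
info = {'item': 8, 'z': 42}  # -> info = {'item': 8, 'z': 42}
info['a'] = 85  # -> info = {'item': 8, 'z': 42, 'a': 85}
info['item'] = 121  # -> info = {'item': 121, 'z': 42, 'a': 85}
result = info['item']  # -> result = 121

Answer: {'item': 121, 'z': 42, 'a': 85}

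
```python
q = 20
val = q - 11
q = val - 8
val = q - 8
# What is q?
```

Trace (tracking q):
q = 20  # -> q = 20
val = q - 11  # -> val = 9
q = val - 8  # -> q = 1
val = q - 8  # -> val = -7

Answer: 1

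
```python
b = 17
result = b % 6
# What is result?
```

Trace (tracking result):
b = 17  # -> b = 17
result = b % 6  # -> result = 5

Answer: 5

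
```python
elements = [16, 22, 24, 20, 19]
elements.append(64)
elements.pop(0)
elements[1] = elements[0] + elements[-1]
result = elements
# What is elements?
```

Trace (tracking elements):
elements = [16, 22, 24, 20, 19]  # -> elements = [16, 22, 24, 20, 19]
elements.append(64)  # -> elements = [16, 22, 24, 20, 19, 64]
elements.pop(0)  # -> elements = [22, 24, 20, 19, 64]
elements[1] = elements[0] + elements[-1]  # -> elements = [22, 86, 20, 19, 64]
result = elements  # -> result = [22, 86, 20, 19, 64]

Answer: [22, 86, 20, 19, 64]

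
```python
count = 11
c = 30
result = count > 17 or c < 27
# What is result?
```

Trace (tracking result):
count = 11  # -> count = 11
c = 30  # -> c = 30
result = count > 17 or c < 27  # -> result = False

Answer: False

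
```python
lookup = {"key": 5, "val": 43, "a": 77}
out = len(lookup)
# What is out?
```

Answer: 3

Derivation:
Trace (tracking out):
lookup = {'key': 5, 'val': 43, 'a': 77}  # -> lookup = {'key': 5, 'val': 43, 'a': 77}
out = len(lookup)  # -> out = 3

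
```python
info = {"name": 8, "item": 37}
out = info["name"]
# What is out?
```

Trace (tracking out):
info = {'name': 8, 'item': 37}  # -> info = {'name': 8, 'item': 37}
out = info['name']  # -> out = 8

Answer: 8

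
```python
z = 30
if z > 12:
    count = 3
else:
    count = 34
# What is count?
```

Trace (tracking count):
z = 30  # -> z = 30
if z > 12:  # condition is True
    count = 3  # -> count = 3

Answer: 3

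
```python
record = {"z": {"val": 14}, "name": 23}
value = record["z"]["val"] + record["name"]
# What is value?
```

Trace (tracking value):
record = {'z': {'val': 14}, 'name': 23}  # -> record = {'z': {'val': 14}, 'name': 23}
value = record['z']['val'] + record['name']  # -> value = 37

Answer: 37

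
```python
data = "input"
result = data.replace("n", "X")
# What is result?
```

Answer: 'iXput'

Derivation:
Trace (tracking result):
data = 'input'  # -> data = 'input'
result = data.replace('n', 'X')  # -> result = 'iXput'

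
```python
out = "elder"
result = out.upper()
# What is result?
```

Trace (tracking result):
out = 'elder'  # -> out = 'elder'
result = out.upper()  # -> result = 'ELDER'

Answer: 'ELDER'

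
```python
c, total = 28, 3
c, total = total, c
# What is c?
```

Answer: 3

Derivation:
Trace (tracking c):
c, total = (28, 3)  # -> c = 28, total = 3
c, total = (total, c)  # -> c = 3, total = 28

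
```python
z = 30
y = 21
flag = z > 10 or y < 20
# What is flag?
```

Trace (tracking flag):
z = 30  # -> z = 30
y = 21  # -> y = 21
flag = z > 10 or y < 20  # -> flag = True

Answer: True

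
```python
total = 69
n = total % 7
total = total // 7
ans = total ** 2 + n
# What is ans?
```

Trace (tracking ans):
total = 69  # -> total = 69
n = total % 7  # -> n = 6
total = total // 7  # -> total = 9
ans = total ** 2 + n  # -> ans = 87

Answer: 87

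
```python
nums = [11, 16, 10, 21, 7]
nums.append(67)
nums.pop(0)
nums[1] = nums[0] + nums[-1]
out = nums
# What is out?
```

Trace (tracking out):
nums = [11, 16, 10, 21, 7]  # -> nums = [11, 16, 10, 21, 7]
nums.append(67)  # -> nums = [11, 16, 10, 21, 7, 67]
nums.pop(0)  # -> nums = [16, 10, 21, 7, 67]
nums[1] = nums[0] + nums[-1]  # -> nums = [16, 83, 21, 7, 67]
out = nums  # -> out = [16, 83, 21, 7, 67]

Answer: [16, 83, 21, 7, 67]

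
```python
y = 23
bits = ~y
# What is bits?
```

Trace (tracking bits):
y = 23  # -> y = 23
bits = ~y  # -> bits = -24

Answer: -24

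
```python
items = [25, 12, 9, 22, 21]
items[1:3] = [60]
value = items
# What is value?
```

Trace (tracking value):
items = [25, 12, 9, 22, 21]  # -> items = [25, 12, 9, 22, 21]
items[1:3] = [60]  # -> items = [25, 60, 22, 21]
value = items  # -> value = [25, 60, 22, 21]

Answer: [25, 60, 22, 21]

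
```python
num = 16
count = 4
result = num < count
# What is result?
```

Trace (tracking result):
num = 16  # -> num = 16
count = 4  # -> count = 4
result = num < count  # -> result = False

Answer: False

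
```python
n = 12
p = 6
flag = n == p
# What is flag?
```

Trace (tracking flag):
n = 12  # -> n = 12
p = 6  # -> p = 6
flag = n == p  # -> flag = False

Answer: False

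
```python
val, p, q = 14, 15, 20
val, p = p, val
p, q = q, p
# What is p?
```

Trace (tracking p):
val, p, q = (14, 15, 20)  # -> val = 14, p = 15, q = 20
val, p = (p, val)  # -> val = 15, p = 14
p, q = (q, p)  # -> p = 20, q = 14

Answer: 20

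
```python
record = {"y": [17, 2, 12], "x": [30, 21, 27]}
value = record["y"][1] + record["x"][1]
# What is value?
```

Answer: 23

Derivation:
Trace (tracking value):
record = {'y': [17, 2, 12], 'x': [30, 21, 27]}  # -> record = {'y': [17, 2, 12], 'x': [30, 21, 27]}
value = record['y'][1] + record['x'][1]  # -> value = 23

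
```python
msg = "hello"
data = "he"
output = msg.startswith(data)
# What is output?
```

Answer: True

Derivation:
Trace (tracking output):
msg = 'hello'  # -> msg = 'hello'
data = 'he'  # -> data = 'he'
output = msg.startswith(data)  # -> output = True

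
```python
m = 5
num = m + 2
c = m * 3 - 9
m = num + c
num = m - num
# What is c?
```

Trace (tracking c):
m = 5  # -> m = 5
num = m + 2  # -> num = 7
c = m * 3 - 9  # -> c = 6
m = num + c  # -> m = 13
num = m - num  # -> num = 6

Answer: 6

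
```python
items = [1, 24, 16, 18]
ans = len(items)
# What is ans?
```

Answer: 4

Derivation:
Trace (tracking ans):
items = [1, 24, 16, 18]  # -> items = [1, 24, 16, 18]
ans = len(items)  # -> ans = 4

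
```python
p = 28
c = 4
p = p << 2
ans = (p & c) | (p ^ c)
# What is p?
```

Answer: 112

Derivation:
Trace (tracking p):
p = 28  # -> p = 28
c = 4  # -> c = 4
p = p << 2  # -> p = 112
ans = p & c | p ^ c  # -> ans = 116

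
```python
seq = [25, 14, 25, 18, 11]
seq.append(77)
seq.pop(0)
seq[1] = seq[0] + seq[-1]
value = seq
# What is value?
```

Answer: [14, 91, 18, 11, 77]

Derivation:
Trace (tracking value):
seq = [25, 14, 25, 18, 11]  # -> seq = [25, 14, 25, 18, 11]
seq.append(77)  # -> seq = [25, 14, 25, 18, 11, 77]
seq.pop(0)  # -> seq = [14, 25, 18, 11, 77]
seq[1] = seq[0] + seq[-1]  # -> seq = [14, 91, 18, 11, 77]
value = seq  # -> value = [14, 91, 18, 11, 77]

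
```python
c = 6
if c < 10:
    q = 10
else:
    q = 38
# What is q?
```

Answer: 10

Derivation:
Trace (tracking q):
c = 6  # -> c = 6
if c < 10:  # condition is True
    q = 10  # -> q = 10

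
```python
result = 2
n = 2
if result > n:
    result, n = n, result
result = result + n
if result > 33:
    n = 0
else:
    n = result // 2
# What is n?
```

Answer: 2

Derivation:
Trace (tracking n):
result = 2  # -> result = 2
n = 2  # -> n = 2
if result > n:  # condition is False
result = result + n  # -> result = 4
if result > 33:  # condition is False
else:
    n = result // 2  # -> n = 2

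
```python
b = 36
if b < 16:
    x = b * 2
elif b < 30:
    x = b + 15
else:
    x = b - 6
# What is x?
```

Trace (tracking x):
b = 36  # -> b = 36
if b < 16:  # condition is False
elif b < 30:  # condition is False
else:
    x = b - 6  # -> x = 30

Answer: 30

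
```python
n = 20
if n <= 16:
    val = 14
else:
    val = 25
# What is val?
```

Trace (tracking val):
n = 20  # -> n = 20
if n <= 16:  # condition is False
else:
    val = 25  # -> val = 25

Answer: 25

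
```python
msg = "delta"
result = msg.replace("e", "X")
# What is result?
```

Answer: 'dXlta'

Derivation:
Trace (tracking result):
msg = 'delta'  # -> msg = 'delta'
result = msg.replace('e', 'X')  # -> result = 'dXlta'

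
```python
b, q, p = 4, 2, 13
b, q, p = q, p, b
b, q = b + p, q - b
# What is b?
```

Trace (tracking b):
b, q, p = (4, 2, 13)  # -> b = 4, q = 2, p = 13
b, q, p = (q, p, b)  # -> b = 2, q = 13, p = 4
b, q = (b + p, q - b)  # -> b = 6, q = 11

Answer: 6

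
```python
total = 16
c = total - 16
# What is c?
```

Answer: 0

Derivation:
Trace (tracking c):
total = 16  # -> total = 16
c = total - 16  # -> c = 0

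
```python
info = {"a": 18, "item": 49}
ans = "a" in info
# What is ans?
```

Trace (tracking ans):
info = {'a': 18, 'item': 49}  # -> info = {'a': 18, 'item': 49}
ans = 'a' in info  # -> ans = True

Answer: True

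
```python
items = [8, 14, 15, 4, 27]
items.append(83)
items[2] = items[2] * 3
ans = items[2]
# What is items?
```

Trace (tracking items):
items = [8, 14, 15, 4, 27]  # -> items = [8, 14, 15, 4, 27]
items.append(83)  # -> items = [8, 14, 15, 4, 27, 83]
items[2] = items[2] * 3  # -> items = [8, 14, 45, 4, 27, 83]
ans = items[2]  # -> ans = 45

Answer: [8, 14, 45, 4, 27, 83]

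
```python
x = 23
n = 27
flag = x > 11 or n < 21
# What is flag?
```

Answer: True

Derivation:
Trace (tracking flag):
x = 23  # -> x = 23
n = 27  # -> n = 27
flag = x > 11 or n < 21  # -> flag = True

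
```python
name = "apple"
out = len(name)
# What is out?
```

Trace (tracking out):
name = 'apple'  # -> name = 'apple'
out = len(name)  # -> out = 5

Answer: 5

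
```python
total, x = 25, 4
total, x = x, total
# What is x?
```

Trace (tracking x):
total, x = (25, 4)  # -> total = 25, x = 4
total, x = (x, total)  # -> total = 4, x = 25

Answer: 25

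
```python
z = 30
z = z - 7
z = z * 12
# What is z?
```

Trace (tracking z):
z = 30  # -> z = 30
z = z - 7  # -> z = 23
z = z * 12  # -> z = 276

Answer: 276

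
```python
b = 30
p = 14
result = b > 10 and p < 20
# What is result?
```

Answer: True

Derivation:
Trace (tracking result):
b = 30  # -> b = 30
p = 14  # -> p = 14
result = b > 10 and p < 20  # -> result = True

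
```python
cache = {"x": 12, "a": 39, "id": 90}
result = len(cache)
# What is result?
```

Trace (tracking result):
cache = {'x': 12, 'a': 39, 'id': 90}  # -> cache = {'x': 12, 'a': 39, 'id': 90}
result = len(cache)  # -> result = 3

Answer: 3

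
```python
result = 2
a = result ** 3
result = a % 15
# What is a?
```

Trace (tracking a):
result = 2  # -> result = 2
a = result ** 3  # -> a = 8
result = a % 15  # -> result = 8

Answer: 8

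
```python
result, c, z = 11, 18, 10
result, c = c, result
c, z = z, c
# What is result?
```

Trace (tracking result):
result, c, z = (11, 18, 10)  # -> result = 11, c = 18, z = 10
result, c = (c, result)  # -> result = 18, c = 11
c, z = (z, c)  # -> c = 10, z = 11

Answer: 18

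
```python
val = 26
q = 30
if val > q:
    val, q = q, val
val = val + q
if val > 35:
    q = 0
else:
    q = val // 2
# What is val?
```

Trace (tracking val):
val = 26  # -> val = 26
q = 30  # -> q = 30
if val > q:  # condition is False
val = val + q  # -> val = 56
if val > 35:  # condition is True
    q = 0  # -> q = 0

Answer: 56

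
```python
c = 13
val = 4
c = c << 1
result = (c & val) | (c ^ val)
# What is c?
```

Answer: 26

Derivation:
Trace (tracking c):
c = 13  # -> c = 13
val = 4  # -> val = 4
c = c << 1  # -> c = 26
result = c & val | c ^ val  # -> result = 30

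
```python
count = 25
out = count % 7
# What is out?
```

Trace (tracking out):
count = 25  # -> count = 25
out = count % 7  # -> out = 4

Answer: 4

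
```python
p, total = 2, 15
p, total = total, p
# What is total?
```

Answer: 2

Derivation:
Trace (tracking total):
p, total = (2, 15)  # -> p = 2, total = 15
p, total = (total, p)  # -> p = 15, total = 2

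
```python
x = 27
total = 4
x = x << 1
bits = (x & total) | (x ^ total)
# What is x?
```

Answer: 54

Derivation:
Trace (tracking x):
x = 27  # -> x = 27
total = 4  # -> total = 4
x = x << 1  # -> x = 54
bits = x & total | x ^ total  # -> bits = 54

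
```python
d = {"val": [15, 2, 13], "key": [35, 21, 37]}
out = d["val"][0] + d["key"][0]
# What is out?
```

Trace (tracking out):
d = {'val': [15, 2, 13], 'key': [35, 21, 37]}  # -> d = {'val': [15, 2, 13], 'key': [35, 21, 37]}
out = d['val'][0] + d['key'][0]  # -> out = 50

Answer: 50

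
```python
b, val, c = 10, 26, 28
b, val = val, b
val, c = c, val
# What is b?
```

Trace (tracking b):
b, val, c = (10, 26, 28)  # -> b = 10, val = 26, c = 28
b, val = (val, b)  # -> b = 26, val = 10
val, c = (c, val)  # -> val = 28, c = 10

Answer: 26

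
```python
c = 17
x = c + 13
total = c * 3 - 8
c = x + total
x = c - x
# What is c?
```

Trace (tracking c):
c = 17  # -> c = 17
x = c + 13  # -> x = 30
total = c * 3 - 8  # -> total = 43
c = x + total  # -> c = 73
x = c - x  # -> x = 43

Answer: 73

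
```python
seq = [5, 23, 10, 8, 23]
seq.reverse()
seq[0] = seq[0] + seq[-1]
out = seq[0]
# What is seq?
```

Trace (tracking seq):
seq = [5, 23, 10, 8, 23]  # -> seq = [5, 23, 10, 8, 23]
seq.reverse()  # -> seq = [23, 8, 10, 23, 5]
seq[0] = seq[0] + seq[-1]  # -> seq = [28, 8, 10, 23, 5]
out = seq[0]  # -> out = 28

Answer: [28, 8, 10, 23, 5]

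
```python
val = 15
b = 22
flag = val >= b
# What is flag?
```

Answer: False

Derivation:
Trace (tracking flag):
val = 15  # -> val = 15
b = 22  # -> b = 22
flag = val >= b  # -> flag = False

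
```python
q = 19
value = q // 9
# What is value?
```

Answer: 2

Derivation:
Trace (tracking value):
q = 19  # -> q = 19
value = q // 9  # -> value = 2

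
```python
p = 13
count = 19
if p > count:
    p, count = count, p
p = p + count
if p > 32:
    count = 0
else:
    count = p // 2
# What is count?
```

Answer: 16

Derivation:
Trace (tracking count):
p = 13  # -> p = 13
count = 19  # -> count = 19
if p > count:  # condition is False
p = p + count  # -> p = 32
if p > 32:  # condition is False
else:
    count = p // 2  # -> count = 16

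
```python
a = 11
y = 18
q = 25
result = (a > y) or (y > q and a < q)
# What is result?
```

Trace (tracking result):
a = 11  # -> a = 11
y = 18  # -> y = 18
q = 25  # -> q = 25
result = a > y or (y > q and a < q)  # -> result = False

Answer: False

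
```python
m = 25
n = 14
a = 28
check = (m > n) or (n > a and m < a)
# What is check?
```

Trace (tracking check):
m = 25  # -> m = 25
n = 14  # -> n = 14
a = 28  # -> a = 28
check = m > n or (n > a and m < a)  # -> check = True

Answer: True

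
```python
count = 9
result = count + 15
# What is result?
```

Answer: 24

Derivation:
Trace (tracking result):
count = 9  # -> count = 9
result = count + 15  # -> result = 24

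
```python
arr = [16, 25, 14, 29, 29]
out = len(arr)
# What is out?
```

Trace (tracking out):
arr = [16, 25, 14, 29, 29]  # -> arr = [16, 25, 14, 29, 29]
out = len(arr)  # -> out = 5

Answer: 5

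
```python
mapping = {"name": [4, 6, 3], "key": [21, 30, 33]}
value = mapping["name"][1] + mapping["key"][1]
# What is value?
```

Trace (tracking value):
mapping = {'name': [4, 6, 3], 'key': [21, 30, 33]}  # -> mapping = {'name': [4, 6, 3], 'key': [21, 30, 33]}
value = mapping['name'][1] + mapping['key'][1]  # -> value = 36

Answer: 36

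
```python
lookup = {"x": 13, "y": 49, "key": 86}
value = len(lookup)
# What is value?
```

Answer: 3

Derivation:
Trace (tracking value):
lookup = {'x': 13, 'y': 49, 'key': 86}  # -> lookup = {'x': 13, 'y': 49, 'key': 86}
value = len(lookup)  # -> value = 3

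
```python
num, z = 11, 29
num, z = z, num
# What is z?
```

Trace (tracking z):
num, z = (11, 29)  # -> num = 11, z = 29
num, z = (z, num)  # -> num = 29, z = 11

Answer: 11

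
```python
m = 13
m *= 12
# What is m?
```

Answer: 156

Derivation:
Trace (tracking m):
m = 13  # -> m = 13
m *= 12  # -> m = 156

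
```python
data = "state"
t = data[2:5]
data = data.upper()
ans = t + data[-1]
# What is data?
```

Answer: 'STATE'

Derivation:
Trace (tracking data):
data = 'state'  # -> data = 'state'
t = data[2:5]  # -> t = 'ate'
data = data.upper()  # -> data = 'STATE'
ans = t + data[-1]  # -> ans = 'ateE'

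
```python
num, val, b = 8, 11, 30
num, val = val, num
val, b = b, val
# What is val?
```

Answer: 30

Derivation:
Trace (tracking val):
num, val, b = (8, 11, 30)  # -> num = 8, val = 11, b = 30
num, val = (val, num)  # -> num = 11, val = 8
val, b = (b, val)  # -> val = 30, b = 8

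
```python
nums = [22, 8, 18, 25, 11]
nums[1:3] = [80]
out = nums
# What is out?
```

Answer: [22, 80, 25, 11]

Derivation:
Trace (tracking out):
nums = [22, 8, 18, 25, 11]  # -> nums = [22, 8, 18, 25, 11]
nums[1:3] = [80]  # -> nums = [22, 80, 25, 11]
out = nums  # -> out = [22, 80, 25, 11]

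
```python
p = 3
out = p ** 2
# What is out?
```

Trace (tracking out):
p = 3  # -> p = 3
out = p ** 2  # -> out = 9

Answer: 9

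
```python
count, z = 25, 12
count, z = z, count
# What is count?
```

Trace (tracking count):
count, z = (25, 12)  # -> count = 25, z = 12
count, z = (z, count)  # -> count = 12, z = 25

Answer: 12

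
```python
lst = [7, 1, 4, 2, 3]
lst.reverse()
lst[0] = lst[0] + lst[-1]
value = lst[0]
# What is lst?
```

Answer: [10, 2, 4, 1, 7]

Derivation:
Trace (tracking lst):
lst = [7, 1, 4, 2, 3]  # -> lst = [7, 1, 4, 2, 3]
lst.reverse()  # -> lst = [3, 2, 4, 1, 7]
lst[0] = lst[0] + lst[-1]  # -> lst = [10, 2, 4, 1, 7]
value = lst[0]  # -> value = 10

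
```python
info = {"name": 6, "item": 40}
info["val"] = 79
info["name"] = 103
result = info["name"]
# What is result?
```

Trace (tracking result):
info = {'name': 6, 'item': 40}  # -> info = {'name': 6, 'item': 40}
info['val'] = 79  # -> info = {'name': 6, 'item': 40, 'val': 79}
info['name'] = 103  # -> info = {'name': 103, 'item': 40, 'val': 79}
result = info['name']  # -> result = 103

Answer: 103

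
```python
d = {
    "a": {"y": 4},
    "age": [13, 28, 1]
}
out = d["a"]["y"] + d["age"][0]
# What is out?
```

Answer: 17

Derivation:
Trace (tracking out):
d = {'a': {'y': 4}, 'age': [13, 28, 1]}  # -> d = {'a': {'y': 4}, 'age': [13, 28, 1]}
out = d['a']['y'] + d['age'][0]  # -> out = 17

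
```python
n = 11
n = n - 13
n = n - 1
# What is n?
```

Trace (tracking n):
n = 11  # -> n = 11
n = n - 13  # -> n = -2
n = n - 1  # -> n = -3

Answer: -3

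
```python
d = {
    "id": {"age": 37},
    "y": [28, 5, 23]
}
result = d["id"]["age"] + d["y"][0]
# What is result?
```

Trace (tracking result):
d = {'id': {'age': 37}, 'y': [28, 5, 23]}  # -> d = {'id': {'age': 37}, 'y': [28, 5, 23]}
result = d['id']['age'] + d['y'][0]  # -> result = 65

Answer: 65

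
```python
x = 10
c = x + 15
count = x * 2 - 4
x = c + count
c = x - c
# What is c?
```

Trace (tracking c):
x = 10  # -> x = 10
c = x + 15  # -> c = 25
count = x * 2 - 4  # -> count = 16
x = c + count  # -> x = 41
c = x - c  # -> c = 16

Answer: 16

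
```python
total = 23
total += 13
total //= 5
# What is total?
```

Answer: 7

Derivation:
Trace (tracking total):
total = 23  # -> total = 23
total += 13  # -> total = 36
total //= 5  # -> total = 7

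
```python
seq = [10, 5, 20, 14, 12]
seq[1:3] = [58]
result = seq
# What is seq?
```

Answer: [10, 58, 14, 12]

Derivation:
Trace (tracking seq):
seq = [10, 5, 20, 14, 12]  # -> seq = [10, 5, 20, 14, 12]
seq[1:3] = [58]  # -> seq = [10, 58, 14, 12]
result = seq  # -> result = [10, 58, 14, 12]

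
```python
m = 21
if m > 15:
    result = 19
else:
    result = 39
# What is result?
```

Answer: 19

Derivation:
Trace (tracking result):
m = 21  # -> m = 21
if m > 15:  # condition is True
    result = 19  # -> result = 19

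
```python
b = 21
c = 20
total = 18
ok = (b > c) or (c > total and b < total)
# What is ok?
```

Trace (tracking ok):
b = 21  # -> b = 21
c = 20  # -> c = 20
total = 18  # -> total = 18
ok = b > c or (c > total and b < total)  # -> ok = True

Answer: True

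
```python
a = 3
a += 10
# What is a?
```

Trace (tracking a):
a = 3  # -> a = 3
a += 10  # -> a = 13

Answer: 13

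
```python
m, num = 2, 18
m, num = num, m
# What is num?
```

Answer: 2

Derivation:
Trace (tracking num):
m, num = (2, 18)  # -> m = 2, num = 18
m, num = (num, m)  # -> m = 18, num = 2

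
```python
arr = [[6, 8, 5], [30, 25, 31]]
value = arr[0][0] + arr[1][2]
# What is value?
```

Answer: 37

Derivation:
Trace (tracking value):
arr = [[6, 8, 5], [30, 25, 31]]  # -> arr = [[6, 8, 5], [30, 25, 31]]
value = arr[0][0] + arr[1][2]  # -> value = 37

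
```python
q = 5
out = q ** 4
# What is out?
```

Trace (tracking out):
q = 5  # -> q = 5
out = q ** 4  # -> out = 625

Answer: 625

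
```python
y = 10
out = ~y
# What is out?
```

Trace (tracking out):
y = 10  # -> y = 10
out = ~y  # -> out = -11

Answer: -11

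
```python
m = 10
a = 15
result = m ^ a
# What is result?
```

Trace (tracking result):
m = 10  # -> m = 10
a = 15  # -> a = 15
result = m ^ a  # -> result = 5

Answer: 5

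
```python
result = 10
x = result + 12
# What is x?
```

Answer: 22

Derivation:
Trace (tracking x):
result = 10  # -> result = 10
x = result + 12  # -> x = 22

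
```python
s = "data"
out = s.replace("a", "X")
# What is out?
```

Trace (tracking out):
s = 'data'  # -> s = 'data'
out = s.replace('a', 'X')  # -> out = 'dXtX'

Answer: 'dXtX'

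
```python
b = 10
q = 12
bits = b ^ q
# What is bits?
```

Answer: 6

Derivation:
Trace (tracking bits):
b = 10  # -> b = 10
q = 12  # -> q = 12
bits = b ^ q  # -> bits = 6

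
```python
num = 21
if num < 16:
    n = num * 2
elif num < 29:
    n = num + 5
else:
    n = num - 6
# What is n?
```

Trace (tracking n):
num = 21  # -> num = 21
if num < 16:  # condition is False
elif num < 29:  # condition is True
    n = num + 5  # -> n = 26

Answer: 26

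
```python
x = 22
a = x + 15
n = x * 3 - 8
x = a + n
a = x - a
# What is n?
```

Trace (tracking n):
x = 22  # -> x = 22
a = x + 15  # -> a = 37
n = x * 3 - 8  # -> n = 58
x = a + n  # -> x = 95
a = x - a  # -> a = 58

Answer: 58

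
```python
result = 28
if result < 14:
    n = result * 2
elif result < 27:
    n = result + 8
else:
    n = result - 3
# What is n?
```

Answer: 25

Derivation:
Trace (tracking n):
result = 28  # -> result = 28
if result < 14:  # condition is False
elif result < 27:  # condition is False
else:
    n = result - 3  # -> n = 25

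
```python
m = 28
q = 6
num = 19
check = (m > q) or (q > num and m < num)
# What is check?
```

Answer: True

Derivation:
Trace (tracking check):
m = 28  # -> m = 28
q = 6  # -> q = 6
num = 19  # -> num = 19
check = m > q or (q > num and m < num)  # -> check = True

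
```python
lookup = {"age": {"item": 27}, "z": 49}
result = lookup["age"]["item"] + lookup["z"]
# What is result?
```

Trace (tracking result):
lookup = {'age': {'item': 27}, 'z': 49}  # -> lookup = {'age': {'item': 27}, 'z': 49}
result = lookup['age']['item'] + lookup['z']  # -> result = 76

Answer: 76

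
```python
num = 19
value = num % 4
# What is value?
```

Trace (tracking value):
num = 19  # -> num = 19
value = num % 4  # -> value = 3

Answer: 3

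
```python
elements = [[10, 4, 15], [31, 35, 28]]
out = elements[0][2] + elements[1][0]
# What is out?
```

Trace (tracking out):
elements = [[10, 4, 15], [31, 35, 28]]  # -> elements = [[10, 4, 15], [31, 35, 28]]
out = elements[0][2] + elements[1][0]  # -> out = 46

Answer: 46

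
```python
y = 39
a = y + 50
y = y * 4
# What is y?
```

Answer: 156

Derivation:
Trace (tracking y):
y = 39  # -> y = 39
a = y + 50  # -> a = 89
y = y * 4  # -> y = 156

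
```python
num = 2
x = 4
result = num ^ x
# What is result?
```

Trace (tracking result):
num = 2  # -> num = 2
x = 4  # -> x = 4
result = num ^ x  # -> result = 6

Answer: 6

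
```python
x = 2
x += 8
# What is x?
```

Trace (tracking x):
x = 2  # -> x = 2
x += 8  # -> x = 10

Answer: 10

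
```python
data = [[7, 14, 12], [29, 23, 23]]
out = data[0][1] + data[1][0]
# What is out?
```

Answer: 43

Derivation:
Trace (tracking out):
data = [[7, 14, 12], [29, 23, 23]]  # -> data = [[7, 14, 12], [29, 23, 23]]
out = data[0][1] + data[1][0]  # -> out = 43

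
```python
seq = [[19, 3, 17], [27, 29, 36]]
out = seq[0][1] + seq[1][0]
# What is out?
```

Answer: 30

Derivation:
Trace (tracking out):
seq = [[19, 3, 17], [27, 29, 36]]  # -> seq = [[19, 3, 17], [27, 29, 36]]
out = seq[0][1] + seq[1][0]  # -> out = 30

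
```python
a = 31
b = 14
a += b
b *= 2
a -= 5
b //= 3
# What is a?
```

Answer: 40

Derivation:
Trace (tracking a):
a = 31  # -> a = 31
b = 14  # -> b = 14
a += b  # -> a = 45
b *= 2  # -> b = 28
a -= 5  # -> a = 40
b //= 3  # -> b = 9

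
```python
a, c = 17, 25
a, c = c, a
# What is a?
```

Answer: 25

Derivation:
Trace (tracking a):
a, c = (17, 25)  # -> a = 17, c = 25
a, c = (c, a)  # -> a = 25, c = 17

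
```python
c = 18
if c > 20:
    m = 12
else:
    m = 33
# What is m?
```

Answer: 33

Derivation:
Trace (tracking m):
c = 18  # -> c = 18
if c > 20:  # condition is False
else:
    m = 33  # -> m = 33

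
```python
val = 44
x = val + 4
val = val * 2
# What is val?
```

Answer: 88

Derivation:
Trace (tracking val):
val = 44  # -> val = 44
x = val + 4  # -> x = 48
val = val * 2  # -> val = 88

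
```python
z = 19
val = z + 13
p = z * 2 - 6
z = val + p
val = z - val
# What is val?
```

Trace (tracking val):
z = 19  # -> z = 19
val = z + 13  # -> val = 32
p = z * 2 - 6  # -> p = 32
z = val + p  # -> z = 64
val = z - val  # -> val = 32

Answer: 32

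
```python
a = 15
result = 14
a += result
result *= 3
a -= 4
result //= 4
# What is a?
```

Answer: 25

Derivation:
Trace (tracking a):
a = 15  # -> a = 15
result = 14  # -> result = 14
a += result  # -> a = 29
result *= 3  # -> result = 42
a -= 4  # -> a = 25
result //= 4  # -> result = 10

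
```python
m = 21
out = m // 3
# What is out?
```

Answer: 7

Derivation:
Trace (tracking out):
m = 21  # -> m = 21
out = m // 3  # -> out = 7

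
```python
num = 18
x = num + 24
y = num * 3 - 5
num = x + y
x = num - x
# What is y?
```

Answer: 49

Derivation:
Trace (tracking y):
num = 18  # -> num = 18
x = num + 24  # -> x = 42
y = num * 3 - 5  # -> y = 49
num = x + y  # -> num = 91
x = num - x  # -> x = 49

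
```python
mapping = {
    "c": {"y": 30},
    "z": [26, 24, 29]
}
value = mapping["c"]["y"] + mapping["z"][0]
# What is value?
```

Answer: 56

Derivation:
Trace (tracking value):
mapping = {'c': {'y': 30}, 'z': [26, 24, 29]}  # -> mapping = {'c': {'y': 30}, 'z': [26, 24, 29]}
value = mapping['c']['y'] + mapping['z'][0]  # -> value = 56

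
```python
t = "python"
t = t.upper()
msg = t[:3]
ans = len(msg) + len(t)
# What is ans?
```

Answer: 9

Derivation:
Trace (tracking ans):
t = 'python'  # -> t = 'python'
t = t.upper()  # -> t = 'PYTHON'
msg = t[:3]  # -> msg = 'PYT'
ans = len(msg) + len(t)  # -> ans = 9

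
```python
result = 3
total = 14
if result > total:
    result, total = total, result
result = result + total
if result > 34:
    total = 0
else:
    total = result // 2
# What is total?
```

Trace (tracking total):
result = 3  # -> result = 3
total = 14  # -> total = 14
if result > total:  # condition is False
result = result + total  # -> result = 17
if result > 34:  # condition is False
else:
    total = result // 2  # -> total = 8

Answer: 8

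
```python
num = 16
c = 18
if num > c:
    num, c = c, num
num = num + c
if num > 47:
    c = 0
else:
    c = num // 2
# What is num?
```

Trace (tracking num):
num = 16  # -> num = 16
c = 18  # -> c = 18
if num > c:  # condition is False
num = num + c  # -> num = 34
if num > 47:  # condition is False
else:
    c = num // 2  # -> c = 17

Answer: 34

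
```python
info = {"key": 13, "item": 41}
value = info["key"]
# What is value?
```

Answer: 13

Derivation:
Trace (tracking value):
info = {'key': 13, 'item': 41}  # -> info = {'key': 13, 'item': 41}
value = info['key']  # -> value = 13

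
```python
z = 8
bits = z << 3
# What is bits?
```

Answer: 64

Derivation:
Trace (tracking bits):
z = 8  # -> z = 8
bits = z << 3  # -> bits = 64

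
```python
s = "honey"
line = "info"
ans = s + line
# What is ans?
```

Answer: 'honeyinfo'

Derivation:
Trace (tracking ans):
s = 'honey'  # -> s = 'honey'
line = 'info'  # -> line = 'info'
ans = s + line  # -> ans = 'honeyinfo'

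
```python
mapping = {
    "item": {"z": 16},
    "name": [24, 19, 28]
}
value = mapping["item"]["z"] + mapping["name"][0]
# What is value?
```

Answer: 40

Derivation:
Trace (tracking value):
mapping = {'item': {'z': 16}, 'name': [24, 19, 28]}  # -> mapping = {'item': {'z': 16}, 'name': [24, 19, 28]}
value = mapping['item']['z'] + mapping['name'][0]  # -> value = 40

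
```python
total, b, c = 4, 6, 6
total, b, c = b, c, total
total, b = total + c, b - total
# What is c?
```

Answer: 4

Derivation:
Trace (tracking c):
total, b, c = (4, 6, 6)  # -> total = 4, b = 6, c = 6
total, b, c = (b, c, total)  # -> total = 6, b = 6, c = 4
total, b = (total + c, b - total)  # -> total = 10, b = 0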